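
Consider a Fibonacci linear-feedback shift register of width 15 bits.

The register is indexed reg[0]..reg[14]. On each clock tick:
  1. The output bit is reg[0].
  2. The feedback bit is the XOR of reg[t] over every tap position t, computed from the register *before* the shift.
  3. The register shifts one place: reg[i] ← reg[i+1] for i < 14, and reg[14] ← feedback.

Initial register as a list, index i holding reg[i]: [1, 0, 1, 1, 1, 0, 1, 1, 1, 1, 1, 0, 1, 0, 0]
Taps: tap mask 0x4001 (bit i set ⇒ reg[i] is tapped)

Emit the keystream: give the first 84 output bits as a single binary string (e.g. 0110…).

101110111110100110100101011000100111001101111000101110110101111001011011001010001101

step | reg (before) | out | fb
   0 | 101110111110100 | 1 | 1
   1 | 011101111101001 | 0 | 1
   2 | 111011111010011 | 1 | 0
   3 | 110111110100110 | 1 | 1
   4 | 101111101001101 | 1 | 0
   5 | 011111010011010 | 0 | 0
   6 | 111110100110100 | 1 | 1
   7 | 111101001101001 | 1 | 0
   8 | 111010011010010 | 1 | 1
   9 | 110100110100101 | 1 | 0
  10 | 101001101001010 | 1 | 1
  11 | 010011010010101 | 0 | 1
  12 | 100110100101011 | 1 | 0
  13 | 001101001010110 | 0 | 0
  14 | 011010010101100 | 0 | 0
  15 | 110100101011000 | 1 | 1
  16 | 101001010110001 | 1 | 0
  17 | 010010101100010 | 0 | 0
  18 | 100101011000100 | 1 | 1
  19 | 001010110001001 | 0 | 1
  20 | 010101100010011 | 0 | 1
  21 | 101011000100111 | 1 | 0
  22 | 010110001001110 | 0 | 0
  23 | 101100010011100 | 1 | 1
  24 | 011000100111001 | 0 | 1
  25 | 110001001110011 | 1 | 0
  26 | 100010011100110 | 1 | 1
  27 | 000100111001101 | 0 | 1
  28 | 001001110011011 | 0 | 1
  29 | 010011100110111 | 0 | 1
  30 | 100111001101111 | 1 | 0
  31 | 001110011011110 | 0 | 0
  32 | 011100110111100 | 0 | 0
  33 | 111001101111000 | 1 | 1
  34 | 110011011110001 | 1 | 0
  35 | 100110111100010 | 1 | 1
  36 | 001101111000101 | 0 | 1
  37 | 011011110001011 | 0 | 1
  38 | 110111100010111 | 1 | 0
  39 | 101111000101110 | 1 | 1
  40 | 011110001011101 | 0 | 1
  41 | 111100010111011 | 1 | 0
  42 | 111000101110110 | 1 | 1
  43 | 110001011101101 | 1 | 0
  44 | 100010111011010 | 1 | 1
  45 | 000101110110101 | 0 | 1
  46 | 001011101101011 | 0 | 1
  47 | 010111011010111 | 0 | 1
  48 | 101110110101111 | 1 | 0
  49 | 011101101011110 | 0 | 0
  50 | 111011010111100 | 1 | 1
  51 | 110110101111001 | 1 | 0
  52 | 101101011110010 | 1 | 1
  53 | 011010111100101 | 0 | 1
  54 | 110101111001011 | 1 | 0
  55 | 101011110010110 | 1 | 1
  56 | 010111100101101 | 0 | 1
  57 | 101111001011011 | 1 | 0
  58 | 011110010110110 | 0 | 0
  59 | 111100101101100 | 1 | 1
  60 | 111001011011001 | 1 | 0
  61 | 110010110110010 | 1 | 1
  62 | 100101101100101 | 1 | 0
  63 | 001011011001010 | 0 | 0
  64 | 010110110010100 | 0 | 0
  65 | 101101100101000 | 1 | 1
  66 | 011011001010001 | 0 | 1
  67 | 110110010100011 | 1 | 0
  68 | 101100101000110 | 1 | 1
  69 | 011001010001101 | 0 | 1
  70 | 110010100011011 | 1 | 0
  71 | 100101000110110 | 1 | 1
  72 | 001010001101101 | 0 | 1
  73 | 010100011011011 | 0 | 1
  74 | 101000110110111 | 1 | 0
  75 | 010001101101110 | 0 | 0
  76 | 100011011011100 | 1 | 1
  77 | 000110110111001 | 0 | 1
  78 | 001101101110011 | 0 | 1
  79 | 011011011100111 | 0 | 1
  80 | 110110111001111 | 1 | 0
  81 | 101101110011110 | 1 | 1
  82 | 011011100111101 | 0 | 1
  83 | 110111001111011 | 1 | 0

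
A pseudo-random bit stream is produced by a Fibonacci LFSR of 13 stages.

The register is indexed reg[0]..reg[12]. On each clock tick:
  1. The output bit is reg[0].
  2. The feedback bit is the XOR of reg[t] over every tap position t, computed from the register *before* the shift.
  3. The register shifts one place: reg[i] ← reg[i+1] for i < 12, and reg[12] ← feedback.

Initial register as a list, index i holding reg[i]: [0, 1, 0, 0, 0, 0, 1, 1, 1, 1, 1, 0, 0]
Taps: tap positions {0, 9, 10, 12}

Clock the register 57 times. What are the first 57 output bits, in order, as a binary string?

010000111110000000010111000111001011100001001111011011100

k : reg_k → out_k, fb_k
0: 0100001111100 → 0, fb=0
1: 1000011111000 → 1, fb=0
2: 0000111110000 → 0, fb=0
3: 0001111100000 → 0, fb=0
4: 0011111000000 → 0, fb=0
5: 0111110000000 → 0, fb=0
6: 1111100000000 → 1, fb=1
7: 1111000000001 → 1, fb=0
8: 1110000000010 → 1, fb=1
9: 1100000000101 → 1, fb=1
10: 1000000001011 → 1, fb=1
11: 0000000010111 → 0, fb=0
12: 0000000101110 → 0, fb=0
13: 0000001011100 → 0, fb=0
14: 0000010111000 → 0, fb=1
15: 0000101110001 → 0, fb=1
16: 0001011100011 → 0, fb=1
17: 0010111000111 → 0, fb=0
18: 0101110001110 → 0, fb=0
19: 1011100011100 → 1, fb=1
20: 0111000111001 → 0, fb=0
21: 1110001110010 → 1, fb=1
22: 1100011100101 → 1, fb=1
23: 1000111001011 → 1, fb=1
24: 0001110010111 → 0, fb=0
25: 0011100101110 → 0, fb=0
26: 0111001011100 → 0, fb=0
27: 1110010111000 → 1, fb=0
28: 1100101110000 → 1, fb=1
29: 1001011100001 → 1, fb=0
30: 0010111000010 → 0, fb=0
31: 0101110000100 → 0, fb=1
32: 1011100001001 → 1, fb=1
33: 0111000010011 → 0, fb=1
34: 1110000100111 → 1, fb=1
35: 1100001001111 → 1, fb=0
36: 1000010011110 → 1, fb=1
37: 0000100111101 → 0, fb=1
38: 0001001111011 → 0, fb=0
39: 0010011110110 → 0, fb=1
40: 0100111101101 → 0, fb=1
41: 1001111011011 → 1, fb=1
42: 0011110110111 → 0, fb=0
43: 0111101101110 → 0, fb=0
44: 1111011011100 → 1, fb=1
45: 1110110111001 → 1, fb=1
46: 1101101110011 → 1, fb=0
47: 1011011100110 → 1, fb=0
48: 0110111001100 → 0, fb=0
49: 1101110011000 → 1, fb=0
50: 1011100110000 → 1, fb=1
51: 0111001100001 → 0, fb=1
52: 1110011000011 → 1, fb=0
53: 1100110000110 → 1, fb=0
54: 1001100001100 → 1, fb=1
55: 0011000011001 → 0, fb=0
56: 0110000110010 → 0, fb=0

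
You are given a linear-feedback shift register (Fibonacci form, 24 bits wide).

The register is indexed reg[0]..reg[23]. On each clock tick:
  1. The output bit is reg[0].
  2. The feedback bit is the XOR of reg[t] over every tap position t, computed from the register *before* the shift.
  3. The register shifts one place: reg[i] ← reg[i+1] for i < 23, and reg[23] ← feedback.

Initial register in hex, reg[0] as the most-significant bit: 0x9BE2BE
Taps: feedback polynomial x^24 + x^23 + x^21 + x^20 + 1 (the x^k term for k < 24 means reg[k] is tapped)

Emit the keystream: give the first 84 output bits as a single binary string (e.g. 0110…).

step | reg (before) | out | fb
   0 | 100110111110001010111110 | 1 | 1
   1 | 001101111100010101111101 | 0 | 1
   2 | 011011111000101011111011 | 0 | 0
   3 | 110111110001010111110110 | 1 | 0
   4 | 101111100010101111101100 | 1 | 1
   5 | 011111000101011111011001 | 0 | 0
   6 | 111110001010111110110010 | 1 | 1
   7 | 111100010101111101100101 | 1 | 1
   8 | 111000101011111011001011 | 1 | 1
   9 | 110001010111110110010111 | 1 | 1
  10 | 100010101111101100101111 | 1 | 0
  11 | 000101011111011001011110 | 0 | 0
  12 | 001010111110110010111100 | 0 | 0
  13 | 010101111101100101111000 | 0 | 1
  14 | 101011111011001011110001 | 1 | 0
  15 | 010111110110010111100010 | 0 | 0
  16 | 101111101100101111000100 | 1 | 0
  17 | 011111011001011110001000 | 0 | 1
  18 | 111110110010111100010001 | 1 | 0
  19 | 111101100101111000100010 | 1 | 1
  20 | 111011001011110001000101 | 1 | 1
  21 | 110110010111100010001011 | 1 | 1
  22 | 101100101111000100010111 | 1 | 1
  23 | 011001011110001000101111 | 0 | 1
  24 | 110010111100010001011111 | 1 | 0
  25 | 100101111000100010111110 | 1 | 1
  26 | 001011110001000101111101 | 0 | 1
  27 | 010111100010001011111011 | 0 | 0
  28 | 101111000100010111110110 | 1 | 0
  29 | 011110001000101111101100 | 0 | 0
  30 | 111100010001011111011000 | 1 | 0
  31 | 111000100010111110110000 | 1 | 1
  32 | 110001000101111101100001 | 1 | 0
  33 | 100010001011111011000010 | 1 | 1
  34 | 000100010111110110000101 | 0 | 0
  35 | 001000101111101100001010 | 0 | 1
  36 | 010001011111011000010101 | 0 | 0
  37 | 100010111110110000101010 | 1 | 0
  38 | 000101111101100001010100 | 0 | 1
  39 | 001011111011000010101001 | 0 | 0
  40 | 010111110110000101010010 | 0 | 0
  41 | 101111101100001010100100 | 1 | 0
  42 | 011111011000010101001000 | 0 | 1
  43 | 111110110000101010010001 | 1 | 0
  44 | 111101100001010100100010 | 1 | 1
  45 | 111011000010101001000101 | 1 | 1
  46 | 110110000101010010001011 | 1 | 1
  47 | 101100001010100100010111 | 1 | 1
  48 | 011000010101001000101111 | 0 | 1
  49 | 110000101010010001011111 | 1 | 0
  50 | 100001010100100010111110 | 1 | 1
  51 | 000010101001000101111101 | 0 | 1
  52 | 000101010010001011111011 | 0 | 0
  53 | 001010100100010111110110 | 0 | 1
  54 | 010101001000101111101101 | 0 | 1
  55 | 101010010001011111011011 | 1 | 1
  56 | 010100100010111110110111 | 0 | 0
  57 | 101001000101111101101110 | 1 | 1
  58 | 010010001011111011011101 | 0 | 1
  59 | 100100010111110110111011 | 1 | 1
  60 | 001000101111101101110111 | 0 | 0
  61 | 010001011111011011101110 | 0 | 0
  62 | 100010111110110111011100 | 1 | 1
  63 | 000101111101101110111001 | 0 | 0
  64 | 001011111011011101110010 | 0 | 0
  65 | 010111110110111011100100 | 0 | 1
  66 | 101111101101110111001001 | 1 | 1
  67 | 011111011011101110010011 | 0 | 1
  68 | 111110110111011100100111 | 1 | 1
  69 | 111101101110111001001111 | 1 | 0
  70 | 111011011101110010011110 | 1 | 1
  71 | 110110111011100100111101 | 1 | 0
  72 | 101101110111001001111010 | 1 | 0
  73 | 011011101110010011110100 | 0 | 1
  74 | 110111011100100111101001 | 1 | 1
  75 | 101110111001001111010011 | 1 | 0
  76 | 011101110010011110100110 | 0 | 1
  77 | 111011100100111101001101 | 1 | 0
  78 | 110111001001111010011010 | 1 | 0
  79 | 101110010011110100110100 | 1 | 0
  80 | 011100100111101001101000 | 0 | 1
  81 | 111001001111010011010001 | 1 | 0
  82 | 110010011110100110100010 | 1 | 1
  83 | 100100111101001101000101 | 1 | 1

100110111110001010111110110010111100010001011111011000010101001000101111101101110111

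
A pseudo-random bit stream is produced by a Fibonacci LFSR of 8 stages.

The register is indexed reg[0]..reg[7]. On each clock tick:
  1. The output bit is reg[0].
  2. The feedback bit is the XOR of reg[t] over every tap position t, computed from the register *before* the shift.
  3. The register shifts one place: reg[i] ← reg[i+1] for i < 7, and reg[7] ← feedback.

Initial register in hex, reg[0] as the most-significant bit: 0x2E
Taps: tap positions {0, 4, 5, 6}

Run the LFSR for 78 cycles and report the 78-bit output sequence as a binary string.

001011101011110110111110000110100110101101101010000010011101100100100110000001

tick  register→output (feedback)
  0  00101110→0 (1)
  1  01011101→0 (0)
  2  10111010→1 (1)
  3  01110101→0 (1)
  4  11101011→1 (1)
  5  11010111→1 (1)
  6  10101111→1 (0)
  7  01011110→0 (1)
  8  10111101→1 (1)
  9  01111011→0 (0)
 10  11110110→1 (1)
 11  11101101→1 (1)
 12  11011011→1 (1)
 13  10110111→1 (1)
 14  01101111→0 (1)
 15  11011111→1 (0)
 16  10111110→1 (0)
 17  01111100→0 (0)
 18  11111000→1 (0)
 19  11110000→1 (1)
 20  11100001→1 (1)
 21  11000011→1 (0)
 22  10000110→1 (1)
 23  00001101→0 (0)
 24  00011010→0 (0)
 25  00110100→0 (1)
 26  01101001→0 (1)
 27  11010011→1 (0)
 28  10100110→1 (1)
 29  01001101→0 (0)
 30  10011010→1 (1)
 31  00110101→0 (1)
 32  01101011→0 (0)
 33  11010110→1 (1)
 34  10101101→1 (1)
 35  01011011→0 (0)
 36  10110110→1 (1)
 37  01101101→0 (0)
 38  11011010→1 (1)
 39  10110101→1 (0)
 40  01101010→0 (0)
 41  11010100→1 (0)
 42  10101000→1 (0)
 43  01010000→0 (0)
 44  10100000→1 (1)
 45  01000001→0 (0)
 46  10000010→1 (0)
 47  00000100→0 (1)
 48  00001001→0 (1)
 49  00010011→0 (1)
 50  00100111→0 (0)
 51  01001110→0 (1)
 52  10011101→1 (1)
 53  00111011→0 (0)
 54  01110110→0 (0)
 55  11101100→1 (1)
 56  11011001→1 (0)
 57  10110010→1 (0)
 58  01100100→0 (1)
 59  11001001→1 (0)
 60  10010010→1 (0)
 61  00100100→0 (1)
 62  01001001→0 (1)
 63  10010011→1 (0)
 64  00100110→0 (0)
 65  01001100→0 (0)
 66  10011000→1 (0)
 67  00110000→0 (0)
 68  01100000→0 (0)
 69  11000000→1 (1)
 70  10000001→1 (1)
 71  00000011→0 (1)
 72  00000111→0 (0)
 73  00001110→0 (1)
 74  00011101→0 (0)
 75  00111010→0 (0)
 76  01110100→0 (1)
 77  11101001→1 (0)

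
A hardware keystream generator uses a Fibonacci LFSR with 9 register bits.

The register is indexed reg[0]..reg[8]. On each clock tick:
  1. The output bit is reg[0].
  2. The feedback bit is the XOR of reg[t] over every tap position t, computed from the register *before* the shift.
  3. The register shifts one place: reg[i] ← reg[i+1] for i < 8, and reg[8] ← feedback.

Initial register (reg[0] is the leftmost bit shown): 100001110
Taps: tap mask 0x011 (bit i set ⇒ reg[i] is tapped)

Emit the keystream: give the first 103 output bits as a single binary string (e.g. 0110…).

tick  register→output (feedback)
  0  100001110→1 (1)
  1  000011101→0 (1)
  2  000111011→0 (1)
  3  001110111→0 (1)
  4  011101111→0 (0)
  5  111011110→1 (0)
  6  110111100→1 (0)
  7  101111000→1 (0)
  8  011110000→0 (1)
  9  111100001→1 (1)
 10  111000011→1 (1)
 11  110000111→1 (1)
 12  100001111→1 (1)
 13  000011111→0 (1)
 14  000111111→0 (1)
 15  001111111→0 (1)
 16  011111111→0 (1)
 17  111111111→1 (0)
 18  111111110→1 (0)
 19  111111100→1 (0)
 20  111111000→1 (0)
 21  111110000→1 (0)
 22  111100000→1 (1)
 23  111000001→1 (1)
 24  110000011→1 (1)
 25  100000111→1 (1)
 26  000001111→0 (0)
 27  000011110→0 (1)
 28  000111101→0 (1)
 29  001111011→0 (1)
 30  011110111→0 (1)
 31  111101111→1 (1)
 32  111011111→1 (0)
 33  110111110→1 (0)
 34  101111100→1 (0)
 35  011111000→0 (1)
 36  111110001→1 (0)
 37  111100010→1 (1)
 38  111000101→1 (1)
 39  110001011→1 (1)
 40  100010111→1 (0)
 41  000101110→0 (0)
 42  001011100→0 (1)
 43  010111001→0 (1)
 44  101110011→1 (0)
 45  011100110→0 (0)
 46  111001100→1 (1)
 47  110011001→1 (0)
 48  100110010→1 (0)
 49  001100100→0 (0)
 50  011001000→0 (0)
 51  110010000→1 (0)
 52  100100000→1 (1)
 53  001000001→0 (0)
 54  010000010→0 (0)
 55  100000100→1 (1)
 56  000001001→0 (0)
 57  000010010→0 (1)
 58  000100101→0 (0)
 59  001001010→0 (0)
 60  010010100→0 (1)
 61  100101001→1 (1)
 62  001010011→0 (1)
 63  010100111→0 (0)
 64  101001110→1 (1)
 65  010011101→0 (1)
 66  100111011→1 (0)
 67  001110110→0 (1)
 68  011101101→0 (0)
 69  111011010→1 (0)
 70  110110100→1 (0)
 71  101101000→1 (1)
 72  011010001→0 (1)
 73  110100011→1 (1)
 74  101000111→1 (1)
 75  010001111→0 (0)
 76  100011110→1 (0)
 77  000111100→0 (1)
 78  001111001→0 (1)
 79  011110011→0 (1)
 80  111100111→1 (1)
 81  111001111→1 (1)
 82  110011111→1 (0)
 83  100111110→1 (0)
 84  001111100→0 (1)
 85  011111001→0 (1)
 86  111110011→1 (0)
 87  111100110→1 (1)
 88  111001101→1 (1)
 89  110011011→1 (0)
 90  100110110→1 (0)
 91  001101100→0 (0)
 92  011011000→0 (1)
 93  110110001→1 (0)
 94  101100010→1 (1)
 95  011000101→0 (0)
 96  110001010→1 (1)
 97  100010101→1 (0)
 98  000101010→0 (0)
 99  001010100→0 (1)
100  010101001→0 (0)
101  101010010→1 (0)
102  010100100→0 (0)

1000011101111000011111111100000111101111100010111001100100000100101001110110100011110011111001101100010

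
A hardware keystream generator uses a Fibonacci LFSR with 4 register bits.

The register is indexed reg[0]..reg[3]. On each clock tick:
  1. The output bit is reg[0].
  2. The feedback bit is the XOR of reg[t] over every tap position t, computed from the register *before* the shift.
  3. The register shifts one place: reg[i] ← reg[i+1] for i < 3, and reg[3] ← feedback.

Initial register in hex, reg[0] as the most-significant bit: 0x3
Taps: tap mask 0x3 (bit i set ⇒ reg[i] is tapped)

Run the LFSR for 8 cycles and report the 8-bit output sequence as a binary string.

tick  register→output (feedback)
  0  0011→0 (0)
  1  0110→0 (1)
  2  1101→1 (0)
  3  1010→1 (1)
  4  0101→0 (1)
  5  1011→1 (1)
  6  0111→0 (1)
  7  1111→1 (0)

00110101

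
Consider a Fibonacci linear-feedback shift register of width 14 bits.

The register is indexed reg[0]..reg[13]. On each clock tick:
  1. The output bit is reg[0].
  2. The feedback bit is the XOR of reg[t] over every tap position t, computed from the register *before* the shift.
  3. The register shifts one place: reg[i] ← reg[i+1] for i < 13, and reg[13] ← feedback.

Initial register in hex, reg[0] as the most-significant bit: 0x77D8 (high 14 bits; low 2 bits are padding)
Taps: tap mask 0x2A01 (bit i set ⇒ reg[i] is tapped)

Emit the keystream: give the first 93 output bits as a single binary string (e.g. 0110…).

step | reg (before) | out | fb
   0 | 01110111110110 | 0 | 0
   1 | 11101111101100 | 1 | 0
   2 | 11011111011000 | 1 | 0
   3 | 10111110110000 | 1 | 0
   4 | 01111101100000 | 0 | 0
   5 | 11111011000000 | 1 | 1
   6 | 11110110000001 | 1 | 0
   7 | 11101100000010 | 1 | 1
   8 | 11011000000101 | 1 | 1
   9 | 10110000001011 | 1 | 0
  10 | 01100000010110 | 0 | 0
  11 | 11000000101100 | 1 | 0
  12 | 10000001011000 | 1 | 0
  13 | 00000010110000 | 0 | 1
  14 | 00000101100001 | 0 | 1
  15 | 00001011000011 | 0 | 1
  16 | 00010110000111 | 0 | 0
  17 | 00101100001110 | 0 | 1
  18 | 01011000011101 | 0 | 1
  19 | 10110000111011 | 1 | 1
  20 | 01100001110111 | 0 | 1
  21 | 11000011101111 | 1 | 1
  22 | 10000111011111 | 1 | 0
  23 | 00001110111110 | 0 | 0
  24 | 00011101111100 | 0 | 0
  25 | 00111011111000 | 0 | 1
  26 | 01110111110001 | 0 | 0
  27 | 11101111100010 | 1 | 1
  28 | 11011111000101 | 1 | 1
  29 | 10111110001011 | 1 | 0
  30 | 01111100010110 | 0 | 0
  31 | 11111000101100 | 1 | 0
  32 | 11110001011000 | 1 | 0
  33 | 11100010110000 | 1 | 0
  34 | 11000101100000 | 1 | 1
  35 | 10001011000001 | 1 | 0
  36 | 00010110000010 | 0 | 0
  37 | 00101100000100 | 0 | 1
  38 | 01011000001001 | 0 | 1
  39 | 10110000010011 | 1 | 1
  40 | 01100000100111 | 0 | 0
  41 | 11000001001110 | 1 | 0
  42 | 10000010011100 | 1 | 1
  43 | 00000100111001 | 0 | 0
  44 | 00001001110010 | 0 | 1
  45 | 00010011100101 | 0 | 0
  46 | 00100111001010 | 0 | 0
  47 | 01001110010100 | 0 | 0
  48 | 10011100101000 | 1 | 1
  49 | 00111001010001 | 0 | 0
  50 | 01110010100010 | 0 | 0
  51 | 11100101000100 | 1 | 0
  52 | 11001010001000 | 1 | 1
  53 | 10010100010001 | 1 | 1
  54 | 00101000100011 | 0 | 1
  55 | 01010001000111 | 0 | 0
  56 | 10100010001110 | 1 | 0
  57 | 01000100011100 | 0 | 0
  58 | 10001000111000 | 1 | 0
  59 | 00010001110000 | 0 | 1
  60 | 00100011100001 | 0 | 1
  61 | 01000111000011 | 0 | 1
  62 | 10001110000111 | 1 | 1
  63 | 00011100001111 | 0 | 0
  64 | 00111000011110 | 0 | 0
  65 | 01110000111100 | 0 | 0
  66 | 11100001111000 | 1 | 0
  67 | 11000011110000 | 1 | 0
  68 | 10000111100000 | 1 | 1
  69 | 00001111000001 | 0 | 1
  70 | 00011110000011 | 0 | 1
  71 | 00111100000111 | 0 | 0
  72 | 01111000001110 | 0 | 1
  73 | 11110000011101 | 1 | 0
  74 | 11100000111010 | 1 | 0
  75 | 11000001110100 | 1 | 1
  76 | 10000011101001 | 1 | 0
  77 | 00000111010010 | 0 | 1
  78 | 00001110100101 | 0 | 0
  79 | 00011101001010 | 0 | 0
  80 | 00111010010100 | 0 | 0
  81 | 01110100101000 | 0 | 0
  82 | 11101001010000 | 1 | 0
  83 | 11010010100000 | 1 | 1
  84 | 10100101000001 | 1 | 0
  85 | 01001010000010 | 0 | 0
  86 | 10010100000100 | 1 | 0
  87 | 00101000001000 | 0 | 0
  88 | 01010000010000 | 0 | 1
  89 | 10100000100001 | 1 | 0
  90 | 01000001000010 | 0 | 0
  91 | 10000010000100 | 1 | 0
  92 | 00000100001000 | 0 | 0

011101111101100000010110000111011111000101100000100111001010001000111000011110000011101001010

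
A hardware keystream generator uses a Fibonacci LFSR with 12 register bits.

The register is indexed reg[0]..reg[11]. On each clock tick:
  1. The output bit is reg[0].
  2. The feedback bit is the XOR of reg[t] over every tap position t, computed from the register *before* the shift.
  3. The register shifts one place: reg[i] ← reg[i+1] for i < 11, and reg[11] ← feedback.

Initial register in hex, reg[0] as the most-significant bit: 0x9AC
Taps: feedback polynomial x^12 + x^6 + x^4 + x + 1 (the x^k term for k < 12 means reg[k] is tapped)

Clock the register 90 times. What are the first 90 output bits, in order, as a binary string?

k : reg_k → out_k, fb_k
0: 100110101100 → 1, fb=1
1: 001101011001 → 0, fb=0
2: 011010110010 → 0, fb=1
3: 110101100101 → 1, fb=1
4: 101011001011 → 1, fb=0
5: 010110010110 → 0, fb=0
6: 101100101100 → 1, fb=0
7: 011001011000 → 0, fb=1
8: 110010110001 → 1, fb=0
9: 100101100010 → 1, fb=0
10: 001011000100 → 0, fb=1
11: 010110001001 → 0, fb=0
12: 101100010010 → 1, fb=1
13: 011000100101 → 0, fb=0
14: 110001001010 → 1, fb=0
15: 100010010100 → 1, fb=0
16: 000100101000 → 0, fb=1
17: 001001010001 → 0, fb=0
18: 010010100010 → 0, fb=1
19: 100101000101 → 1, fb=1
20: 001010001011 → 0, fb=1
21: 010100010111 → 0, fb=1
22: 101000101111 → 1, fb=0
23: 010001011110 → 0, fb=1
24: 100010111101 → 1, fb=1
25: 000101111011 → 0, fb=1
26: 001011110111 → 0, fb=0
27: 010111101110 → 0, fb=1
28: 101111011101 → 1, fb=0
29: 011110111010 → 0, fb=1
30: 111101110101 → 1, fb=1
31: 111011101011 → 1, fb=0
32: 110111010110 → 1, fb=1
33: 101110101101 → 1, fb=1
34: 011101011011 → 0, fb=1
35: 111010110111 → 1, fb=0
36: 110101101110 → 1, fb=1
37: 101011011101 → 1, fb=0
38: 010110111010 → 0, fb=1
39: 101101110101 → 1, fb=0
40: 011011101010 → 0, fb=1
41: 110111010101 → 1, fb=1
42: 101110101011 → 1, fb=1
43: 011101010111 → 0, fb=1
44: 111010101111 → 1, fb=0
45: 110101011110 → 1, fb=0
46: 101010111100 → 1, fb=1
47: 010101111001 → 0, fb=0
48: 101011110010 → 1, fb=1
49: 010111100101 → 0, fb=1
50: 101111001011 → 1, fb=0
51: 011110010110 → 0, fb=0
52: 111100101100 → 1, fb=1
53: 111001011001 → 1, fb=0
54: 110010110010 → 1, fb=0
55: 100101100100 → 1, fb=0
56: 001011001000 → 0, fb=1
57: 010110010001 → 0, fb=0
58: 101100100010 → 1, fb=0
59: 011001000100 → 0, fb=1
60: 110010001001 → 1, fb=1
61: 100100010011 → 1, fb=1
62: 001000100111 → 0, fb=1
63: 010001001111 → 0, fb=1
64: 100010011111 → 1, fb=0
65: 000100111110 → 0, fb=1
66: 001001111101 → 0, fb=1
67: 010011111011 → 0, fb=1
68: 100111110111 → 1, fb=1
69: 001111101111 → 0, fb=0
70: 011111011110 → 0, fb=0
71: 111110111100 → 1, fb=0
72: 111101111000 → 1, fb=1
73: 111011110001 → 1, fb=0
74: 110111100010 → 1, fb=0
75: 101111000100 → 1, fb=0
76: 011110001000 → 0, fb=0
77: 111100010000 → 1, fb=0
78: 111000100000 → 1, fb=1
79: 110001000001 → 1, fb=0
80: 100010000010 → 1, fb=0
81: 000100000100 → 0, fb=0
82: 001000001000 → 0, fb=0
83: 010000010000 → 0, fb=1
84: 100000100001 → 1, fb=0
85: 000001000010 → 0, fb=0
86: 000010000100 → 0, fb=1
87: 000100001001 → 0, fb=0
88: 001000010010 → 0, fb=0
89: 010000100100 → 0, fb=0

100110101100101100010010100010111101110101101110101011110010110010001001111101111000100000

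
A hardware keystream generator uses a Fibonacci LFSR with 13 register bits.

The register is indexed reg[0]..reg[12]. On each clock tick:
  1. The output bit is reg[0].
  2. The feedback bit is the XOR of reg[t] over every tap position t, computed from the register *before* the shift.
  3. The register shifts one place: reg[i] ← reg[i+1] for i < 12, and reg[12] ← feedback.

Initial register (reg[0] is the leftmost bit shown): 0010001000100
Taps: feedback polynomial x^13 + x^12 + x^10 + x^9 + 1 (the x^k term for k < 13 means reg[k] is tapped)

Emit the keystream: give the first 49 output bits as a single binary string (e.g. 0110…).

k : reg_k → out_k, fb_k
0: 0010001000100 → 0, fb=1
1: 0100010001001 → 0, fb=0
2: 1000100010010 → 1, fb=1
3: 0001000100101 → 0, fb=0
4: 0010001001010 → 0, fb=1
5: 0100010010101 → 0, fb=0
6: 1000100101010 → 1, fb=0
7: 0001001010100 → 0, fb=1
8: 0010010101001 → 0, fb=0
9: 0100101010010 → 0, fb=0
10: 1001010100100 → 1, fb=0
11: 0010101001000 → 0, fb=1
12: 0101010010001 → 0, fb=1
13: 1010100100011 → 1, fb=0
14: 0101001000110 → 0, fb=1
15: 1010010001101 → 1, fb=0
16: 0100100011010 → 0, fb=1
17: 1001000110101 → 1, fb=1
18: 0010001101011 → 0, fb=0
19: 0100011010110 → 0, fb=1
20: 1000110101101 → 1, fb=0
21: 0001101011010 → 0, fb=1
22: 0011010110101 → 0, fb=0
23: 0110101101010 → 0, fb=1
24: 1101011010101 → 1, fb=1
25: 1010110101011 → 1, fb=1
26: 0101101010111 → 0, fb=0
27: 1011010101110 → 1, fb=1
28: 0110101011101 → 0, fb=1
29: 1101010111011 → 1, fb=1
30: 1010101110111 → 1, fb=1
31: 0101011101111 → 0, fb=1
32: 1010111011111 → 1, fb=0
33: 0101110111110 → 0, fb=0
34: 1011101111100 → 1, fb=1
35: 0111011111001 → 0, fb=0
36: 1110111110010 → 1, fb=1
37: 1101111100101 → 1, fb=1
38: 1011111001011 → 1, fb=1
39: 0111110010111 → 0, fb=0
40: 1111100101110 → 1, fb=1
41: 1111001011101 → 1, fb=0
42: 1110010111010 → 1, fb=0
43: 1100101110100 → 1, fb=0
44: 1001011101000 → 1, fb=0
45: 0010111010000 → 0, fb=0
46: 0101110100000 → 0, fb=0
47: 1011101000000 → 1, fb=1
48: 0111010000001 → 0, fb=1

0010001000100101010010001101011010101110111110010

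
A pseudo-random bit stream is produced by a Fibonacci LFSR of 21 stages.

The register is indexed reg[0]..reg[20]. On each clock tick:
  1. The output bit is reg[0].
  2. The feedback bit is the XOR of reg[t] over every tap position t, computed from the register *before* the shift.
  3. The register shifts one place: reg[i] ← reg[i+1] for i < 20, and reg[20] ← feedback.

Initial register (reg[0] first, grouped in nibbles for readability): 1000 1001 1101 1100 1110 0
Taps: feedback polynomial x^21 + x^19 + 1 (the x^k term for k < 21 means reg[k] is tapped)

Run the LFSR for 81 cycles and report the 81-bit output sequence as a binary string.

step | reg (before) | out | fb
   0 | 100010011101110011100 | 1 | 1
   1 | 000100111011100111001 | 0 | 0
   2 | 001001110111001110010 | 0 | 1
   3 | 010011101110011100101 | 0 | 0
   4 | 100111011100111001010 | 1 | 0
   5 | 001110111001110010100 | 0 | 0
   6 | 011101110011100101000 | 0 | 0
   7 | 111011100111001010000 | 1 | 1
   8 | 110111001110010100001 | 1 | 1
   9 | 101110011100101000011 | 1 | 0
  10 | 011100111001010000110 | 0 | 1
  11 | 111001110010100001101 | 1 | 1
  12 | 110011100101000011011 | 1 | 0
  13 | 100111001010000110110 | 1 | 0
  14 | 001110010100001101100 | 0 | 0
  15 | 011100101000011011000 | 0 | 0
  16 | 111001010000110110000 | 1 | 1
  17 | 110010100001101100001 | 1 | 1
  18 | 100101000011011000011 | 1 | 0
  19 | 001010000110110000110 | 0 | 1
  20 | 010100001101100001101 | 0 | 0
  21 | 101000011011000011010 | 1 | 0
  22 | 010000110110000110100 | 0 | 0
  23 | 100001101100001101000 | 1 | 1
  24 | 000011011000011010001 | 0 | 0
  25 | 000110110000110100010 | 0 | 1
  26 | 001101100001101000101 | 0 | 0
  27 | 011011000011010001010 | 0 | 1
  28 | 110110000110100010101 | 1 | 1
  29 | 101100001101000101011 | 1 | 0
  30 | 011000011010001010110 | 0 | 1
  31 | 110000110100010101101 | 1 | 1
  32 | 100001101000101011011 | 1 | 0
  33 | 000011010001010110110 | 0 | 1
  34 | 000110100010101101101 | 0 | 0
  35 | 001101000101011011010 | 0 | 1
  36 | 011010001010110110101 | 0 | 0
  37 | 110100010101101101010 | 1 | 0
  38 | 101000101011011010100 | 1 | 1
  39 | 010001010110110101001 | 0 | 0
  40 | 100010101101101010010 | 1 | 0
  41 | 000101011011010100100 | 0 | 0
  42 | 001010110110101001000 | 0 | 0
  43 | 010101101101010010000 | 0 | 0
  44 | 101011011010100100000 | 1 | 1
  45 | 010110110101001000001 | 0 | 0
  46 | 101101101010010000010 | 1 | 0
  47 | 011011010100100000100 | 0 | 0
  48 | 110110101001000001000 | 1 | 1
  49 | 101101010010000010001 | 1 | 1
  50 | 011010100100000100011 | 0 | 1
  51 | 110101001000001000111 | 1 | 0
  52 | 101010010000010001110 | 1 | 0
  53 | 010100100000100011100 | 0 | 0
  54 | 101001000001000111000 | 1 | 1
  55 | 010010000010001110001 | 0 | 0
  56 | 100100000100011100010 | 1 | 0
  57 | 001000001000111000100 | 0 | 0
  58 | 010000010001110001000 | 0 | 0
  59 | 100000100011100010000 | 1 | 1
  60 | 000001000111000100001 | 0 | 0
  61 | 000010001110001000010 | 0 | 1
  62 | 000100011100010000101 | 0 | 0
  63 | 001000111000100001010 | 0 | 1
  64 | 010001110001000010101 | 0 | 0
  65 | 100011100010000101010 | 1 | 0
  66 | 000111000100001010100 | 0 | 0
  67 | 001110001000010101000 | 0 | 0
  68 | 011100010000101010000 | 0 | 0
  69 | 111000100001010100000 | 1 | 1
  70 | 110001000010101000001 | 1 | 1
  71 | 100010000101010000011 | 1 | 0
  72 | 000100001010100000110 | 0 | 1
  73 | 001000010101000001101 | 0 | 0
  74 | 010000101010000011010 | 0 | 1
  75 | 100001010100000110101 | 1 | 1
  76 | 000010101000001101011 | 0 | 1
  77 | 000101010000011010111 | 0 | 1
  78 | 001010100000110101111 | 0 | 1
  79 | 010101000001101011111 | 0 | 1
  80 | 101010000011010111111 | 1 | 0

100010011101110011100101000011011000011010001010110110101001000001000111000100001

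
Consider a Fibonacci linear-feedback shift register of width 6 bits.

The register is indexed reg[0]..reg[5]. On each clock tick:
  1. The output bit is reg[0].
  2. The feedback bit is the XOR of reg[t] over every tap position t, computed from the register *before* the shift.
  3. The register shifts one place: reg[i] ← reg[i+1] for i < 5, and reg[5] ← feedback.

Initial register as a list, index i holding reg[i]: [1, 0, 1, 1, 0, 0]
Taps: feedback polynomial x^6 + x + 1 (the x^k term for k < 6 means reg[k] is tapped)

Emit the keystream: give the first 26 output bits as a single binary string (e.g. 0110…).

k : reg_k → out_k, fb_k
0: 101100 → 1, fb=1
1: 011001 → 0, fb=1
2: 110011 → 1, fb=0
3: 100110 → 1, fb=1
4: 001101 → 0, fb=0
5: 011010 → 0, fb=1
6: 110101 → 1, fb=0
7: 101010 → 1, fb=1
8: 010101 → 0, fb=1
9: 101011 → 1, fb=1
10: 010111 → 0, fb=1
11: 101111 → 1, fb=1
12: 011111 → 0, fb=1
13: 111111 → 1, fb=0
14: 111110 → 1, fb=0
15: 111100 → 1, fb=0
16: 111000 → 1, fb=0
17: 110000 → 1, fb=0
18: 100000 → 1, fb=1
19: 000001 → 0, fb=0
20: 000010 → 0, fb=0
21: 000100 → 0, fb=0
22: 001000 → 0, fb=0
23: 010000 → 0, fb=1
24: 100001 → 1, fb=1
25: 000011 → 0, fb=0

10110011010101111110000010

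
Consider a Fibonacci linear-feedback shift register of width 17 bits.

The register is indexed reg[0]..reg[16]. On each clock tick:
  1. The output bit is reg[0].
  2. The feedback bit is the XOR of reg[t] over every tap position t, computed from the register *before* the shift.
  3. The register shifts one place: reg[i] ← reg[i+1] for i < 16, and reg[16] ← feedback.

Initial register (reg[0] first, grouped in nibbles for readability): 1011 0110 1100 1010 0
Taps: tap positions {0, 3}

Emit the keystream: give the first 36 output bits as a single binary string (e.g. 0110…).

step | reg (before) | out | fb
   0 | 10110110110010100 | 1 | 0
   1 | 01101101100101000 | 0 | 0
   2 | 11011011001010000 | 1 | 0
   3 | 10110110010100000 | 1 | 0
   4 | 01101100101000000 | 0 | 0
   5 | 11011001010000000 | 1 | 0
   6 | 10110010100000000 | 1 | 0
   7 | 01100101000000000 | 0 | 0
   8 | 11001010000000000 | 1 | 1
   9 | 10010100000000001 | 1 | 0
  10 | 00101000000000010 | 0 | 0
  11 | 01010000000000100 | 0 | 1
  12 | 10100000000001001 | 1 | 1
  13 | 01000000000010011 | 0 | 0
  14 | 10000000000100110 | 1 | 1
  15 | 00000000001001101 | 0 | 0
  16 | 00000000010011010 | 0 | 0
  17 | 00000000100110100 | 0 | 0
  18 | 00000001001101000 | 0 | 0
  19 | 00000010011010000 | 0 | 0
  20 | 00000100110100000 | 0 | 0
  21 | 00001001101000000 | 0 | 0
  22 | 00010011010000000 | 0 | 1
  23 | 00100110100000001 | 0 | 0
  24 | 01001101000000010 | 0 | 0
  25 | 10011010000000100 | 1 | 0
  26 | 00110100000001000 | 0 | 1
  27 | 01101000000010001 | 0 | 0
  28 | 11010000000100010 | 1 | 0
  29 | 10100000001000100 | 1 | 1
  30 | 01000000010001001 | 0 | 0
  31 | 10000000100010010 | 1 | 1
  32 | 00000001000100101 | 0 | 0
  33 | 00000010001001010 | 0 | 0
  34 | 00000100010010100 | 0 | 0
  35 | 00001000100101000 | 0 | 0

101101101100101000000000010011010000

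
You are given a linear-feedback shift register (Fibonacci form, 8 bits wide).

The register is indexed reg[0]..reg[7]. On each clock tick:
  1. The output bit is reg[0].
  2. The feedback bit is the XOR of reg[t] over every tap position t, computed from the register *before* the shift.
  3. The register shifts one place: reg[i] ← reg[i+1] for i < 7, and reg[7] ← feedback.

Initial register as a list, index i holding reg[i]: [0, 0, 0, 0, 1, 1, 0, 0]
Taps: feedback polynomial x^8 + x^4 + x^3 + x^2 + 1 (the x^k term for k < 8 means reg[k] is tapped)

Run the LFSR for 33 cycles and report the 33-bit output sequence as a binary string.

000011001001001101110010000010101

step | reg (before) | out | fb
   0 | 00001100 | 0 | 1
   1 | 00011001 | 0 | 0
   2 | 00110010 | 0 | 0
   3 | 01100100 | 0 | 1
   4 | 11001001 | 1 | 0
   5 | 10010010 | 1 | 0
   6 | 00100100 | 0 | 1
   7 | 01001001 | 0 | 1
   8 | 10010011 | 1 | 0
   9 | 00100110 | 0 | 1
  10 | 01001101 | 0 | 1
  11 | 10011011 | 1 | 1
  12 | 00110111 | 0 | 0
  13 | 01101110 | 0 | 0
  14 | 11011100 | 1 | 1
  15 | 10111001 | 1 | 0
  16 | 01110010 | 0 | 0
  17 | 11100100 | 1 | 0
  18 | 11001000 | 1 | 0
  19 | 10010000 | 1 | 0
  20 | 00100000 | 0 | 1
  21 | 01000001 | 0 | 0
  22 | 10000010 | 1 | 1
  23 | 00000101 | 0 | 0
  24 | 00001010 | 0 | 1
  25 | 00010101 | 0 | 1
  26 | 00101011 | 0 | 0
  27 | 01010110 | 0 | 1
  28 | 10101101 | 1 | 1
  29 | 01011011 | 0 | 0
  30 | 10110110 | 1 | 1
  31 | 01101101 | 0 | 0
  32 | 11011010 | 1 | 1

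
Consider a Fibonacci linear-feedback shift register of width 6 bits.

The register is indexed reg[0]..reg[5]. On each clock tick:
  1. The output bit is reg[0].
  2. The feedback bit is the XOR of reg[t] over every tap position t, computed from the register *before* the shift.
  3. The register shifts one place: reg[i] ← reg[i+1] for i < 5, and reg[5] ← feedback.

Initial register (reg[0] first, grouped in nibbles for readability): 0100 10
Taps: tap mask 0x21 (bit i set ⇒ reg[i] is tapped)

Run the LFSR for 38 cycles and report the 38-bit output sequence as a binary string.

tick  register→output (feedback)
  0  010010→0 (0)
  1  100100→1 (1)
  2  001001→0 (1)
  3  010011→0 (1)
  4  100111→1 (0)
  5  001110→0 (0)
  6  011100→0 (0)
  7  111000→1 (1)
  8  110001→1 (0)
  9  100010→1 (1)
 10  000101→0 (1)
 11  001011→0 (1)
 12  010111→0 (1)
 13  101111→1 (0)
 14  011110→0 (0)
 15  111100→1 (1)
 16  111001→1 (0)
 17  110010→1 (1)
 18  100101→1 (0)
 19  001010→0 (0)
 20  010100→0 (0)
 21  101000→1 (1)
 22  010001→0 (1)
 23  100011→1 (0)
 24  000110→0 (0)
 25  001100→0 (0)
 26  011000→0 (0)
 27  110000→1 (1)
 28  100001→1 (0)
 29  000010→0 (0)
 30  000100→0 (0)
 31  001000→0 (0)
 32  010000→0 (0)
 33  100000→1 (1)
 34  000001→0 (1)
 35  000011→0 (1)
 36  000111→0 (1)
 37  001111→0 (1)

01001001110001011110010100011000010000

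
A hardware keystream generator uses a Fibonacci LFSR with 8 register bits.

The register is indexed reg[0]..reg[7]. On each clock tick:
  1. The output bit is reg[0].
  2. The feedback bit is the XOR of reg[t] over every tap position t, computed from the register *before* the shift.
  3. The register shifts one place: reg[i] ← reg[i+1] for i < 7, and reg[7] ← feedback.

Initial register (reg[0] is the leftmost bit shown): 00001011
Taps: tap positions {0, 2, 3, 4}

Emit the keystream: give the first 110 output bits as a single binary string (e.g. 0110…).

step | reg (before) | out | fb
   0 | 00001011 | 0 | 1
   1 | 00010111 | 0 | 1
   2 | 00101111 | 0 | 0
   3 | 01011110 | 0 | 0
   4 | 10111100 | 1 | 0
   5 | 01111000 | 0 | 1
   6 | 11110001 | 1 | 1
   7 | 11100011 | 1 | 0
   8 | 11000110 | 1 | 1
   9 | 10001101 | 1 | 0
  10 | 00011010 | 0 | 0
  11 | 00110100 | 0 | 0
  12 | 01101000 | 0 | 0
  13 | 11010000 | 1 | 0
  14 | 10100000 | 1 | 0
  15 | 01000000 | 0 | 0
  16 | 10000000 | 1 | 1
  17 | 00000001 | 0 | 0
  18 | 00000010 | 0 | 0
  19 | 00000100 | 0 | 0
  20 | 00001000 | 0 | 1
  21 | 00010001 | 0 | 1
  22 | 00100011 | 0 | 1
  23 | 01000111 | 0 | 0
  24 | 10001110 | 1 | 0
  25 | 00011100 | 0 | 0
  26 | 00111000 | 0 | 1
  27 | 01110001 | 0 | 0
  28 | 11100010 | 1 | 0
  29 | 11000100 | 1 | 1
  30 | 10001001 | 1 | 0
  31 | 00010010 | 0 | 1
  32 | 00100101 | 0 | 1
  33 | 01001011 | 0 | 1
  34 | 10010111 | 1 | 0
  35 | 00101110 | 0 | 0
  36 | 01011100 | 0 | 0
  37 | 10111000 | 1 | 0
  38 | 01110000 | 0 | 0
  39 | 11100000 | 1 | 0
  40 | 11000000 | 1 | 1
  41 | 10000001 | 1 | 1
  42 | 00000011 | 0 | 0
  43 | 00000110 | 0 | 0
  44 | 00001100 | 0 | 1
  45 | 00011001 | 0 | 0
  46 | 00110010 | 0 | 0
  47 | 01100100 | 0 | 1
  48 | 11001001 | 1 | 0
  49 | 10010010 | 1 | 0
  50 | 00100100 | 0 | 1
  51 | 01001001 | 0 | 1
  52 | 10010011 | 1 | 0
  53 | 00100110 | 0 | 1
  54 | 01001101 | 0 | 1
  55 | 10011011 | 1 | 1
  56 | 00110111 | 0 | 0
  57 | 01101110 | 0 | 0
  58 | 11011100 | 1 | 1
  59 | 10111001 | 1 | 0
  60 | 01110010 | 0 | 0
  61 | 11100100 | 1 | 0
  62 | 11001000 | 1 | 0
  63 | 10010000 | 1 | 0
  64 | 00100000 | 0 | 1
  65 | 01000001 | 0 | 0
  66 | 10000010 | 1 | 1
  67 | 00000101 | 0 | 0
  68 | 00001010 | 0 | 1
  69 | 00010101 | 0 | 1
  70 | 00101011 | 0 | 0
  71 | 01010110 | 0 | 1
  72 | 10101101 | 1 | 1
  73 | 01011011 | 0 | 0
  74 | 10110110 | 1 | 1
  75 | 01101101 | 0 | 0
  76 | 11011010 | 1 | 1
  77 | 10110101 | 1 | 1
  78 | 01101011 | 0 | 0
  79 | 11010110 | 1 | 0
  80 | 10101100 | 1 | 1
  81 | 01011001 | 0 | 0
  82 | 10110010 | 1 | 1
  83 | 01100101 | 0 | 1
  84 | 11001011 | 1 | 0
  85 | 10010110 | 1 | 0
  86 | 00101100 | 0 | 0
  87 | 01011000 | 0 | 0
  88 | 10110000 | 1 | 1
  89 | 01100001 | 0 | 1
  90 | 11000011 | 1 | 1
  91 | 10000111 | 1 | 1
  92 | 00001111 | 0 | 1
  93 | 00011111 | 0 | 0
  94 | 00111110 | 0 | 1
  95 | 01111101 | 0 | 1
  96 | 11111011 | 1 | 0
  97 | 11110110 | 1 | 1
  98 | 11101101 | 1 | 1
  99 | 11011011 | 1 | 1
 100 | 10110111 | 1 | 1
 101 | 01101111 | 0 | 0
 102 | 11011110 | 1 | 1
 103 | 10111101 | 1 | 0
 104 | 01111010 | 0 | 1
 105 | 11110101 | 1 | 1
 106 | 11101011 | 1 | 1
 107 | 11010111 | 1 | 0
 108 | 10101110 | 1 | 1
 109 | 01011101 | 0 | 0

00001011110001101000000010001110001001011100000011001001001101110010000010101101101011001011000011111011011110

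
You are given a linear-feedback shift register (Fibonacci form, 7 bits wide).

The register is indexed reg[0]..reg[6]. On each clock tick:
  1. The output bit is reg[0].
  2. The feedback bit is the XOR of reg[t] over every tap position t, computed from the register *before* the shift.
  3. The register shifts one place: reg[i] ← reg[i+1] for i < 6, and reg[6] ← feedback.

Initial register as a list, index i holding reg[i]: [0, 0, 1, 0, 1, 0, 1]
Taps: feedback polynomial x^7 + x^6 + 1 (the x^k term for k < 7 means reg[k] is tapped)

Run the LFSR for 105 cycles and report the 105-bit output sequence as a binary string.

001010111001101000100111100010100001100000100000011111110101010011001110111010010110001101111011010110110

step | reg (before) | out | fb
   0 | 0010101 | 0 | 1
   1 | 0101011 | 0 | 1
   2 | 1010111 | 1 | 0
   3 | 0101110 | 0 | 0
   4 | 1011100 | 1 | 1
   5 | 0111001 | 0 | 1
   6 | 1110011 | 1 | 0
   7 | 1100110 | 1 | 1
   8 | 1001101 | 1 | 0
   9 | 0011010 | 0 | 0
  10 | 0110100 | 0 | 0
  11 | 1101000 | 1 | 1
  12 | 1010001 | 1 | 0
  13 | 0100010 | 0 | 0
  14 | 1000100 | 1 | 1
  15 | 0001001 | 0 | 1
  16 | 0010011 | 0 | 1
  17 | 0100111 | 0 | 1
  18 | 1001111 | 1 | 0
  19 | 0011110 | 0 | 0
  20 | 0111100 | 0 | 0
  21 | 1111000 | 1 | 1
  22 | 1110001 | 1 | 0
  23 | 1100010 | 1 | 1
  24 | 1000101 | 1 | 0
  25 | 0001010 | 0 | 0
  26 | 0010100 | 0 | 0
  27 | 0101000 | 0 | 0
  28 | 1010000 | 1 | 1
  29 | 0100001 | 0 | 1
  30 | 1000011 | 1 | 0
  31 | 0000110 | 0 | 0
  32 | 0001100 | 0 | 0
  33 | 0011000 | 0 | 0
  34 | 0110000 | 0 | 0
  35 | 1100000 | 1 | 1
  36 | 1000001 | 1 | 0
  37 | 0000010 | 0 | 0
  38 | 0000100 | 0 | 0
  39 | 0001000 | 0 | 0
  40 | 0010000 | 0 | 0
  41 | 0100000 | 0 | 0
  42 | 1000000 | 1 | 1
  43 | 0000001 | 0 | 1
  44 | 0000011 | 0 | 1
  45 | 0000111 | 0 | 1
  46 | 0001111 | 0 | 1
  47 | 0011111 | 0 | 1
  48 | 0111111 | 0 | 1
  49 | 1111111 | 1 | 0
  50 | 1111110 | 1 | 1
  51 | 1111101 | 1 | 0
  52 | 1111010 | 1 | 1
  53 | 1110101 | 1 | 0
  54 | 1101010 | 1 | 1
  55 | 1010101 | 1 | 0
  56 | 0101010 | 0 | 0
  57 | 1010100 | 1 | 1
  58 | 0101001 | 0 | 1
  59 | 1010011 | 1 | 0
  60 | 0100110 | 0 | 0
  61 | 1001100 | 1 | 1
  62 | 0011001 | 0 | 1
  63 | 0110011 | 0 | 1
  64 | 1100111 | 1 | 0
  65 | 1001110 | 1 | 1
  66 | 0011101 | 0 | 1
  67 | 0111011 | 0 | 1
  68 | 1110111 | 1 | 0
  69 | 1101110 | 1 | 1
  70 | 1011101 | 1 | 0
  71 | 0111010 | 0 | 0
  72 | 1110100 | 1 | 1
  73 | 1101001 | 1 | 0
  74 | 1010010 | 1 | 1
  75 | 0100101 | 0 | 1
  76 | 1001011 | 1 | 0
  77 | 0010110 | 0 | 0
  78 | 0101100 | 0 | 0
  79 | 1011000 | 1 | 1
  80 | 0110001 | 0 | 1
  81 | 1100011 | 1 | 0
  82 | 1000110 | 1 | 1
  83 | 0001101 | 0 | 1
  84 | 0011011 | 0 | 1
  85 | 0110111 | 0 | 1
  86 | 1101111 | 1 | 0
  87 | 1011110 | 1 | 1
  88 | 0111101 | 0 | 1
  89 | 1111011 | 1 | 0
  90 | 1110110 | 1 | 1
  91 | 1101101 | 1 | 0
  92 | 1011010 | 1 | 1
  93 | 0110101 | 0 | 1
  94 | 1101011 | 1 | 0
  95 | 1010110 | 1 | 1
  96 | 0101101 | 0 | 1
  97 | 1011011 | 1 | 0
  98 | 0110110 | 0 | 0
  99 | 1101100 | 1 | 1
 100 | 1011001 | 1 | 0
 101 | 0110010 | 0 | 0
 102 | 1100100 | 1 | 1
 103 | 1001001 | 1 | 0
 104 | 0010010 | 0 | 0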